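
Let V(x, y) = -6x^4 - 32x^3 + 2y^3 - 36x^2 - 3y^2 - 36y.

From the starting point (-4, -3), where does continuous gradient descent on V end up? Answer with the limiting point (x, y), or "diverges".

V is separable, so gradient descent decouples: x follows -∂V/∂x, y follows -∂V/∂y.
∂V/∂x = -24x(x + 1)(x + 3); at x=-4 this is 288, so x decreases.
∂V/∂y = 6(y - 3)(y + 2); at y=-3 this is 36, so y decreases.
The x-coordinate has no critical point in that direction and runs off to infinity.

diverges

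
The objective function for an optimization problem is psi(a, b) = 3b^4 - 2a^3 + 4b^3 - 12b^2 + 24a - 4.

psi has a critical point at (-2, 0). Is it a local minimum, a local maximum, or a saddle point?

saddle point

The mixed partial ∂²psi/∂a∂b is 0, so the Hessian at any point is diag(psi_aa, psi_bb) = diag(-12a, 12(3b^2 + 2b - 2)).
At (-2, 0): H = diag(24, -24).
The eigenvalues have opposite signs, so H is indefinite: a saddle point.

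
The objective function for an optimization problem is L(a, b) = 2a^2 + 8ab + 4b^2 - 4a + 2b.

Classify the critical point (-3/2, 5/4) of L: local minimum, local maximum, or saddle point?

saddle point

The Hessian of L is constant: H = [[4, 8], [8, 8]].
det(H) = 4·8 − 8² = -32.
Since det(H) < 0, H is indefinite and the critical point is a saddle point.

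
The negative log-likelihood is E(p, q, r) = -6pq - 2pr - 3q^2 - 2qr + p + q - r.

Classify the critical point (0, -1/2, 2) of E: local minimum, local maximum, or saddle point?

saddle point

The Hessian is constant: H = [[0, -6, -2], [-6, -6, -2], [-2, -2, 0]].
Leading principal minors: Δ₁ = 0, Δ₂ = -36, Δ₃ = -24.
The minors fit neither the all-positive nor the alternating-sign pattern, so H is indefinite: a saddle point.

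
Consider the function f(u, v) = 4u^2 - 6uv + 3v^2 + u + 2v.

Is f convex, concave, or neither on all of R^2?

f is quadratic, so its Hessian is the constant matrix H = [[8, -6], [-6, 6]].
det(H) = 12, tr(H) = 14.
det(H) > 0 and tr(H) > 0, so H is positive definite everywhere: convex.

convex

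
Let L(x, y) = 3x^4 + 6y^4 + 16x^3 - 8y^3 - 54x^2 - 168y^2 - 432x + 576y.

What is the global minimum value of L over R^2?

-4051

L(x,y) separates as P(x) + Q(y), so its minimum is min P + min Q.
P'(x) = 12(x - 3)(x + 3)(x + 4) vanishes at x ∈ {-4, -3, 3}; Q'(y) = 24(y - 3)(y - 2)(y + 4) vanishes at y ∈ {-4, 2, 3}.
Local minima of P (where P''>0): P(-4)=608, P(3)=-1107. Local minima of Q: Q(-4)=-2944, Q(3)=486.
So the global minimum of L is P(3) + Q(-4) = -1107 − 2944 = -4051, attained at (3, -4).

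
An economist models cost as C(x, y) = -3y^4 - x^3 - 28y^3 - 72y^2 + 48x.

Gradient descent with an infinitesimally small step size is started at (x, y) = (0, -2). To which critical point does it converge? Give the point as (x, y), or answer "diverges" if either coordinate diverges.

C is separable, so gradient descent decouples: x follows -∂C/∂x, y follows -∂C/∂y.
∂C/∂x = -3(x - 4)(x + 4); at x=0 this is 48, so x decreases.
∂C/∂y = -12y(y + 3)(y + 4); at y=-2 this is 48, so y decreases.
x converges to its nearest critical value -4 (a local min of the x-part); y converges to -3. The iterate converges to (-4, -3).

(-4, -3)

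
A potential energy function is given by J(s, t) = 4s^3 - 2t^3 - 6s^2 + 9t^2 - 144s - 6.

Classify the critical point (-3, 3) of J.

local maximum

The mixed partial ∂²J/∂s∂t is 0, so the Hessian at any point is diag(J_ss, J_tt) = diag(12(2s - 1), 6(-2t + 3)).
At (-3, 3): H = diag(-84, -18).
Both eigenvalues are negative, so H is negative definite: a local maximum.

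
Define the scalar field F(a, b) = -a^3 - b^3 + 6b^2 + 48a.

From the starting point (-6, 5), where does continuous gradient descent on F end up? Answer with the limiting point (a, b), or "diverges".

F is separable, so gradient descent decouples: a follows -∂F/∂a, b follows -∂F/∂b.
∂F/∂a = -3(a - 4)(a + 4); at a=-6 this is -60, so a increases.
∂F/∂b = -3b(b - 4); at b=5 this is -15, so b increases.
The b-coordinate has no critical point in that direction and runs off to infinity.

diverges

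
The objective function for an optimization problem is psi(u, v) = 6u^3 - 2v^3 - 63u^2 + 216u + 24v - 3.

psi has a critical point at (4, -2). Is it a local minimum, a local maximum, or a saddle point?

The mixed partial ∂²psi/∂u∂v is 0, so the Hessian at any point is diag(psi_uu, psi_vv) = diag(18(2u - 7), -12v).
At (4, -2): H = diag(18, 24).
Both eigenvalues are positive, so H is positive definite: a local minimum.

local minimum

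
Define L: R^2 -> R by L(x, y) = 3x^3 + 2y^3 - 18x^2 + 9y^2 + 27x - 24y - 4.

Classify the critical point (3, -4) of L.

saddle point

The mixed partial ∂²L/∂x∂y is 0, so the Hessian at any point is diag(L_xx, L_yy) = diag(18(x - 2), 6(2y + 3)).
At (3, -4): H = diag(18, -30).
The eigenvalues have opposite signs, so H is indefinite: a saddle point.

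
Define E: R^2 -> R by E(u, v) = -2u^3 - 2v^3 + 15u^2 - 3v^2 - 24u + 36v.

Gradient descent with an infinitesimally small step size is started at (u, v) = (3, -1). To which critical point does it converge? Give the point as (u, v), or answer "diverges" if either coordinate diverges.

(1, -3)

E is separable, so gradient descent decouples: u follows -∂E/∂u, v follows -∂E/∂v.
∂E/∂u = -6(u - 4)(u - 1); at u=3 this is 12, so u decreases.
∂E/∂v = -6(v - 2)(v + 3); at v=-1 this is 36, so v decreases.
u converges to its nearest critical value 1 (a local min of the u-part); v converges to -3. The iterate converges to (1, -3).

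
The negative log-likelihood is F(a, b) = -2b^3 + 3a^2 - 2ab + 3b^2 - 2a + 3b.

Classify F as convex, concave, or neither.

The term -2b^3 is cubic, so the Hessian is not constant.
∂²F/∂b² = -12b + 6, which takes both signs as b varies (negative for sufficiently large b). A diagonal entry of the Hessian changing sign means the Hessian is neither positive- nor negative-semidefinite on all of R^2.

neither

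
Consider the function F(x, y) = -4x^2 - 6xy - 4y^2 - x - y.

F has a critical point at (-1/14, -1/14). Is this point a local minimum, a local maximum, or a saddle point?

local maximum

The Hessian of F is constant: H = [[-8, -6], [-6, -8]].
det(H) = (-8)·(-8) − (-6)² = 28.
det(H) > 0 and tr(H) = -16 < 0, so H is negative definite and the point is a local maximum.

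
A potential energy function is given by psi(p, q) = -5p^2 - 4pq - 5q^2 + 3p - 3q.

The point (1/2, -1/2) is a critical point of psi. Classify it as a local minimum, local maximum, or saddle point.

local maximum

The Hessian of psi is constant: H = [[-10, -4], [-4, -10]].
det(H) = (-10)·(-10) − (-4)² = 84.
det(H) > 0 and tr(H) = -20 < 0, so H is negative definite and the point is a local maximum.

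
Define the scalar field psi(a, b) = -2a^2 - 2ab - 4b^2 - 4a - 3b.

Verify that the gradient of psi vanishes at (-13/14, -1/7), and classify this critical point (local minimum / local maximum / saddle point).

local maximum

∇psi = (-4a - 2b - 4, -2a - 8b - 3); substituting (-13/14, -1/7) gives ∇psi = (0, 0), so (-13/14, -1/7) is indeed a critical point.
The Hessian of psi is constant: H = [[-4, -2], [-2, -8]].
det(H) = (-4)·(-8) − (-2)² = 28.
det(H) > 0 and tr(H) = -12 < 0, so H is negative definite and the point is a local maximum.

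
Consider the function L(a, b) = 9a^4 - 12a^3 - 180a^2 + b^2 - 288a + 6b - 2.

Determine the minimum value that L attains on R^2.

L(a,b) separates as P(a) + Q(b) − 2, so its minimum is min P + min Q − 2.
P'(a) = 36(a - 4)(a + 1)(a + 2) vanishes at a ∈ {-2, -1, 4}; Q'(b) = 2b + 6 vanishes at b ∈ {-3}.
Local minima of P (where P''>0): P(-2)=96, P(4)=-2496. Local minima of Q: Q(-3)=-9.
So the global minimum of L is P(4) + Q(-3) − 2 = -2496 − 9 − 2 = -2507, attained at (4, -3).

-2507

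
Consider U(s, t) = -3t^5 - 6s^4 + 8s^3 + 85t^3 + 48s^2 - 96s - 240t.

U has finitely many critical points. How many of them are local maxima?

4

U separates as a function of s plus a function of t, so ∇U=0 decouples.
∂U/∂s = -24(s - 2)(s - 1)(s + 2) = 0 at s ∈ {-2, 1, 2}; ∂U/∂t = -15(t - 4)(t - 1)(t + 1)(t + 4) = 0 at t ∈ {-4, -1, 1, 4}.
The Hessian is diagonal: diag(U_ss, U_tt). Second derivatives: U_ss(-2)=-288, U_ss(1)=72, U_ss(2)=-96; U_tt(-4)=1800, U_tt(-1)=-450, U_tt(1)=450, U_tt(4)=-1800.
Local maxima occur where both diagonal entries negative: (-2, -1), (-2, 4), (2, -1), (2, 4). Count: 4.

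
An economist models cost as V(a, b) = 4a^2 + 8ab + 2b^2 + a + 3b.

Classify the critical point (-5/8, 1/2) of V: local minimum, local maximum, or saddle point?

The Hessian of V is constant: H = [[8, 8], [8, 4]].
det(H) = 8·4 − 8² = -32.
Since det(H) < 0, H is indefinite and the critical point is a saddle point.

saddle point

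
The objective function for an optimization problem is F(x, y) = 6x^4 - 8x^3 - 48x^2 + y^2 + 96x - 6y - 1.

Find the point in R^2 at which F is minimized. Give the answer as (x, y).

(-2, 3)

F(x,y) separates as P(x) + Q(y) − 1, so its minimum is min P + min Q − 1.
P'(x) = 24(x - 2)(x - 1)(x + 2) vanishes at x ∈ {-2, 1, 2}; Q'(y) = 2y - 6 vanishes at y ∈ {3}.
Local minima of P (where P''>0): P(-2)=-224, P(2)=32. Local minima of Q: Q(3)=-9.
So the global minimum of F is P(-2) + Q(3) − 1 = -224 − 9 − 1 = -234, attained at (-2, 3).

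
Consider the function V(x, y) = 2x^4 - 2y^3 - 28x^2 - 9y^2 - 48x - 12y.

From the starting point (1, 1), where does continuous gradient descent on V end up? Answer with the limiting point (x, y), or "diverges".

V is separable, so gradient descent decouples: x follows -∂V/∂x, y follows -∂V/∂y.
∂V/∂x = 8(x - 3)(x + 1)(x + 2); at x=1 this is -96, so x increases.
∂V/∂y = -6(y + 1)(y + 2); at y=1 this is -36, so y increases.
The y-coordinate has no critical point in that direction and runs off to infinity.

diverges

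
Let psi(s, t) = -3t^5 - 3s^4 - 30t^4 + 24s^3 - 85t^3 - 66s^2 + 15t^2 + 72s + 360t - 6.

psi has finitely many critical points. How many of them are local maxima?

psi separates as a function of s plus a function of t, so ∇psi=0 decouples.
∂psi/∂s = -12(s - 3)(s - 2)(s - 1) = 0 at s ∈ {1, 2, 3}; ∂psi/∂t = -15(t - 1)(t + 2)(t + 3)(t + 4) = 0 at t ∈ {-4, -3, -2, 1}.
The Hessian is diagonal: diag(psi_ss, psi_tt). Second derivatives: psi_ss(1)=-24, psi_ss(2)=12, psi_ss(3)=-24; psi_tt(-4)=150, psi_tt(-3)=-60, psi_tt(-2)=90, psi_tt(1)=-900.
Local maxima occur where both diagonal entries negative: (1, -3), (1, 1), (3, -3), (3, 1). Count: 4.

4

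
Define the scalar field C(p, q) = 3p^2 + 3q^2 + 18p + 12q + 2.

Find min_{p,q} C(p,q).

C(p,q) separates as A(p) + B(q) + 2, so its minimum is min A + min B + 2.
A'(p) = 6p + 18 vanishes at p ∈ {-3}; B'(q) = 6q + 12 vanishes at q ∈ {-2}.
Local minima of A (where A''>0): A(-3)=-27. Local minima of B: B(-2)=-12.
So the global minimum of C is A(-3) + B(-2) + 2 = -27 − 12 + 2 = -37, attained at (-3, -2).

-37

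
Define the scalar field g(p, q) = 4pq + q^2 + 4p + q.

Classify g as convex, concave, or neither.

g is quadratic, so its Hessian is the constant matrix H = [[0, 4], [4, 2]].
det(H) = -16, tr(H) = 2.
det(H) < 0, so H is indefinite: neither convex nor concave.

neither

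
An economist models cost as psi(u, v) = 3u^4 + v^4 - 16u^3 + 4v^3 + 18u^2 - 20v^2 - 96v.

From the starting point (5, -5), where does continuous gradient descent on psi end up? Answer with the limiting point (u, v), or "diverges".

(3, -4)

psi is separable, so gradient descent decouples: u follows -∂psi/∂u, v follows -∂psi/∂v.
∂psi/∂u = 12u(u - 3)(u - 1); at u=5 this is 480, so u decreases.
∂psi/∂v = 4(v - 3)(v + 2)(v + 4); at v=-5 this is -96, so v increases.
u converges to its nearest critical value 3 (a local min of the u-part); v converges to -4. The iterate converges to (3, -4).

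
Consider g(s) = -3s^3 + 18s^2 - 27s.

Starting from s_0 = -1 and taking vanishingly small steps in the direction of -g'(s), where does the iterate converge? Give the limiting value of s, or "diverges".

g'(s) = -9(s - 3)(s - 1), so g'(-1) = -72.
Gradient descent moves in the -g' direction, i.e. s is increasing.
The nearest critical point in that direction is s = 1, where g'' = 18 > 0 (a local minimum). The iterate converges there.

1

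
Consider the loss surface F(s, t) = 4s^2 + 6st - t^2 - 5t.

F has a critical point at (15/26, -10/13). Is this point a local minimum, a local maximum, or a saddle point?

The Hessian of F is constant: H = [[8, 6], [6, -2]].
det(H) = 8·(-2) − 6² = -52.
Since det(H) < 0, H is indefinite and the critical point is a saddle point.

saddle point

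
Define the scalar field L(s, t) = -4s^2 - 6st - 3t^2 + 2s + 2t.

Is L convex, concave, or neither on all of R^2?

concave

L is quadratic, so its Hessian is the constant matrix H = [[-8, -6], [-6, -6]].
det(H) = 12, tr(H) = -14.
det(H) > 0 and tr(H) < 0, so H is negative definite everywhere: concave.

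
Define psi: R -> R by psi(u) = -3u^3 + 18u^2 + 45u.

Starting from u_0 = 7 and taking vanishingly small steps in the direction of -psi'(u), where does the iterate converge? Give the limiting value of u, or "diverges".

diverges

psi'(u) = -9(u - 5)(u + 1), so psi'(7) = -144.
Gradient descent moves in the -psi' direction, i.e. u is increasing.
There is no critical point above u=7, and psi' keeps the same sign, so the iterate runs off to +∞.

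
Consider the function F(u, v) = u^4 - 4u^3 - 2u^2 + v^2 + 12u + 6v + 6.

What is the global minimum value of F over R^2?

F(u,v) separates as P(u) + Q(v) + 6, so its minimum is min P + min Q + 6.
P'(u) = 4(u - 3)(u - 1)(u + 1) vanishes at u ∈ {-1, 1, 3}; Q'(v) = 2v + 6 vanishes at v ∈ {-3}.
Local minima of P (where P''>0): P(-1)=-9, P(3)=-9. Local minima of Q: Q(-3)=-9.
So the global minimum of F is P(-1) + Q(-3) + 6 = -9 − 9 + 6 = -12, attained at (-1, -3).

-12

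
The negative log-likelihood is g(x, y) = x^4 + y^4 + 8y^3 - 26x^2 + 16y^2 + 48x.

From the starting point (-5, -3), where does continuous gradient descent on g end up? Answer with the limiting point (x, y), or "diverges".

g is separable, so gradient descent decouples: x follows -∂g/∂x, y follows -∂g/∂y.
∂g/∂x = 4(x - 3)(x - 1)(x + 4); at x=-5 this is -192, so x increases.
∂g/∂y = 4y(y + 2)(y + 4); at y=-3 this is 12, so y decreases.
x converges to its nearest critical value -4 (a local min of the x-part); y converges to -4. The iterate converges to (-4, -4).

(-4, -4)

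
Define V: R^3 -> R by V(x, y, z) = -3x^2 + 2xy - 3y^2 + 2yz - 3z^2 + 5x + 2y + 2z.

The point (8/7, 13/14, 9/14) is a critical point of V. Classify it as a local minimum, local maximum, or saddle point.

local maximum

The Hessian is constant: H = [[-6, 2, 0], [2, -6, 2], [0, 2, -6]].
Leading principal minors: Δ₁ = -6, Δ₂ = 32, Δ₃ = -168.
The minors alternate sign starting negative (−, +, −), so H is negative definite: a local maximum.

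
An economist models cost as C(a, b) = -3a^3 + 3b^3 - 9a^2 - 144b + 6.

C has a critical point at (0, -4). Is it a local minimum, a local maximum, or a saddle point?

The mixed partial ∂²C/∂a∂b is 0, so the Hessian at any point is diag(C_aa, C_bb) = diag(-18(a + 1), 18b).
At (0, -4): H = diag(-18, -72).
Both eigenvalues are negative, so H is negative definite: a local maximum.

local maximum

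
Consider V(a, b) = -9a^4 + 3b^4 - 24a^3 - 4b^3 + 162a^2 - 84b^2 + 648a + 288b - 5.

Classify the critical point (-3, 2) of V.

local maximum

The mixed partial ∂²V/∂a∂b is 0, so the Hessian at any point is diag(V_aa, V_bb) = diag(36(-3a^2 - 4a + 9), 12(3b^2 - 2b - 14)).
At (-3, 2): H = diag(-216, -72).
Both eigenvalues are negative, so H is negative definite: a local maximum.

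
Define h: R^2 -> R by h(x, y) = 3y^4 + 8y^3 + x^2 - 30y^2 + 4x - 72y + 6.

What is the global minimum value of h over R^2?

-150

h(x,y) separates as P(x) + Q(y) + 6, so its minimum is min P + min Q + 6.
P'(x) = 2x + 4 vanishes at x ∈ {-2}; Q'(y) = 12(y - 2)(y + 1)(y + 3) vanishes at y ∈ {-3, -1, 2}.
Local minima of P (where P''>0): P(-2)=-4. Local minima of Q: Q(-3)=-27, Q(2)=-152.
So the global minimum of h is P(-2) + Q(2) + 6 = -4 − 152 + 6 = -150, attained at (-2, 2).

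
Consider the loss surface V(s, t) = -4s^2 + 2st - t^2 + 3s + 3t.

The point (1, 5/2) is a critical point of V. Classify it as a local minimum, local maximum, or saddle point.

local maximum

The Hessian of V is constant: H = [[-8, 2], [2, -2]].
det(H) = (-8)·(-2) − 2² = 12.
det(H) > 0 and tr(H) = -10 < 0, so H is negative definite and the point is a local maximum.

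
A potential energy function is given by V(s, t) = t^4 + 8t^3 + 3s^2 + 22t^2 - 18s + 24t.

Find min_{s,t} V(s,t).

-36

V(s,t) separates as P(s) + Q(t), so its minimum is min P + min Q.
P'(s) = 6s - 18 vanishes at s ∈ {3}; Q'(t) = 4(t + 1)(t + 2)(t + 3) vanishes at t ∈ {-3, -2, -1}.
Local minima of P (where P''>0): P(3)=-27. Local minima of Q: Q(-3)=-9, Q(-1)=-9.
So the global minimum of V is P(3) + Q(-3) = -27 − 9 = -36, attained at (3, -3).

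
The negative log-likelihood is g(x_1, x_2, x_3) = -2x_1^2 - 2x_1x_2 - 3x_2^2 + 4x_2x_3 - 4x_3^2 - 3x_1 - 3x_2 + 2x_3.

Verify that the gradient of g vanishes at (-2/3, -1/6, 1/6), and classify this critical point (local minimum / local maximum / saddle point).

local maximum

∇g = (-4x_1 - 2x_2 - 3, -2x_1 - 6x_2 + 4x_3 - 3, 4x_2 - 8x_3 + 2); substituting (-2/3, -1/6, 1/6) gives ∇g = (0, 0, 0), so (-2/3, -1/6, 1/6) is indeed a critical point.
The Hessian is constant: H = [[-4, -2, 0], [-2, -6, 4], [0, 4, -8]].
Leading principal minors: Δ₁ = -4, Δ₂ = 20, Δ₃ = -96.
The minors alternate sign starting negative (−, +, −), so H is negative definite: a local maximum.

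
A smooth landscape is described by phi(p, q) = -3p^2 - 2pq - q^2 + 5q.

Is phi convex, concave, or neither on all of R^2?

phi is quadratic, so its Hessian is the constant matrix H = [[-6, -2], [-2, -2]].
det(H) = 8, tr(H) = -8.
det(H) > 0 and tr(H) < 0, so H is negative definite everywhere: concave.

concave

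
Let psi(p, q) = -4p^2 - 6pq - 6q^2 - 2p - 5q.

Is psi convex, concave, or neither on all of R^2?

psi is quadratic, so its Hessian is the constant matrix H = [[-8, -6], [-6, -12]].
det(H) = 60, tr(H) = -20.
det(H) > 0 and tr(H) < 0, so H is negative definite everywhere: concave.

concave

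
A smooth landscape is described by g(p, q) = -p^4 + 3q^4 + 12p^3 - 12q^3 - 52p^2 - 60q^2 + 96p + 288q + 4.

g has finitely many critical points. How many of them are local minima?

2

g separates as a function of p plus a function of q, so ∇g=0 decouples.
∂g/∂p = -4(p - 4)(p - 3)(p - 2) = 0 at p ∈ {2, 3, 4}; ∂g/∂q = 12(q - 4)(q - 2)(q + 3) = 0 at q ∈ {-3, 2, 4}.
The Hessian is diagonal: diag(g_pp, g_qq). Second derivatives: g_pp(2)=-8, g_pp(3)=4, g_pp(4)=-8; g_qq(-3)=420, g_qq(2)=-120, g_qq(4)=168.
Local minima occur where both diagonal entries positive: (3, -3), (3, 4). Count: 2.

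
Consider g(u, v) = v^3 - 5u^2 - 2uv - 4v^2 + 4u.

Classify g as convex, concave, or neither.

The term v^3 is cubic, so the Hessian is not constant.
∂²g/∂v² = 6v - 8, which takes both signs as v varies (negative for sufficiently negative v). A diagonal entry of the Hessian changing sign means the Hessian is neither positive- nor negative-semidefinite on all of R^2.

neither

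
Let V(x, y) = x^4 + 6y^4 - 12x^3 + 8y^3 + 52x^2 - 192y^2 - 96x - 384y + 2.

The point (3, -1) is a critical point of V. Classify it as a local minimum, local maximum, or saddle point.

local maximum

The mixed partial ∂²V/∂x∂y is 0, so the Hessian at any point is diag(V_xx, V_yy) = diag(4(3x^2 - 18x + 26), 24(3y^2 + 2y - 16)).
At (3, -1): H = diag(-4, -360).
Both eigenvalues are negative, so H is negative definite: a local maximum.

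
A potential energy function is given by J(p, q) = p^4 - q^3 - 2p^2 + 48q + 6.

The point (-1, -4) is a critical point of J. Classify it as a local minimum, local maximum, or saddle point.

The mixed partial ∂²J/∂p∂q is 0, so the Hessian at any point is diag(J_pp, J_qq) = diag(4(3p^2 - 1), -6q).
At (-1, -4): H = diag(8, 24).
Both eigenvalues are positive, so H is positive definite: a local minimum.

local minimum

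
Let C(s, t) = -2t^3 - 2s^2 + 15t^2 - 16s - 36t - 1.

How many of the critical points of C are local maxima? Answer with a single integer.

1

C separates as a function of s plus a function of t, so ∇C=0 decouples.
∂C/∂s = -4(s + 4) = 0 at s ∈ {-4}; ∂C/∂t = -6(t - 3)(t - 2) = 0 at t ∈ {2, 3}.
The Hessian is diagonal: diag(C_ss, C_tt). Second derivatives: C_ss(-4)=-4; C_tt(2)=6, C_tt(3)=-6.
Local maxima occur where both diagonal entries negative: (-4, 3). Count: 1.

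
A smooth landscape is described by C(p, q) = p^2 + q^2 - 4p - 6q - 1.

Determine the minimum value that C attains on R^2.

C(p,q) separates as A(p) + B(q) − 1, so its minimum is min A + min B − 1.
A'(p) = 2p - 4 vanishes at p ∈ {2}; B'(q) = 2q - 6 vanishes at q ∈ {3}.
Local minima of A (where A''>0): A(2)=-4. Local minima of B: B(3)=-9.
So the global minimum of C is A(2) + B(3) − 1 = -4 − 9 − 1 = -14, attained at (2, 3).

-14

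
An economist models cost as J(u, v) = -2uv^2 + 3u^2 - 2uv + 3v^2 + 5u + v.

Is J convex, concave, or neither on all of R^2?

The term -2uv^2 is cubic, so the Hessian is not constant.
∂²J/∂v² = -4u + 6, which takes both signs as u varies (negative for sufficiently large u). A diagonal entry of the Hessian changing sign means the Hessian is neither positive- nor negative-semidefinite on all of R^2.

neither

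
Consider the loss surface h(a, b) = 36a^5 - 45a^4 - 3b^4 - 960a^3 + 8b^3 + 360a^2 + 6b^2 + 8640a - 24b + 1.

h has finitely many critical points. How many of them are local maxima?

4

h separates as a function of a plus a function of b, so ∇h=0 decouples.
∂h/∂a = 180(a - 4)(a - 2)(a + 2)(a + 3) = 0 at a ∈ {-3, -2, 2, 4}; ∂h/∂b = -12(b - 2)(b - 1)(b + 1) = 0 at b ∈ {-1, 1, 2}.
The Hessian is diagonal: diag(h_aa, h_bb). Second derivatives: h_aa(-3)=-6300, h_aa(-2)=4320, h_aa(2)=-7200, h_aa(4)=15120; h_bb(-1)=-72, h_bb(1)=24, h_bb(2)=-36.
Local maxima occur where both diagonal entries negative: (-3, -1), (-3, 2), (2, -1), (2, 2). Count: 4.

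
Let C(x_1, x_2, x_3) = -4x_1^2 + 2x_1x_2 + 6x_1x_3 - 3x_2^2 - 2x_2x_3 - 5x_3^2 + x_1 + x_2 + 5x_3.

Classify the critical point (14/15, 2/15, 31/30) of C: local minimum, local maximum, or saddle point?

The Hessian is constant: H = [[-8, 2, 6], [2, -6, -2], [6, -2, -10]].
Leading principal minors: Δ₁ = -8, Δ₂ = 44, Δ₃ = -240.
The minors alternate sign starting negative (−, +, −), so H is negative definite: a local maximum.

local maximum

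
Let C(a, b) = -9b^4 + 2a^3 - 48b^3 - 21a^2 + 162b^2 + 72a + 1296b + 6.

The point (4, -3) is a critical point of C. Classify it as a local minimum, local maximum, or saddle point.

local minimum

The mixed partial ∂²C/∂a∂b is 0, so the Hessian at any point is diag(C_aa, C_bb) = diag(6(2a - 7), 36(-3b^2 - 8b + 9)).
At (4, -3): H = diag(6, 216).
Both eigenvalues are positive, so H is positive definite: a local minimum.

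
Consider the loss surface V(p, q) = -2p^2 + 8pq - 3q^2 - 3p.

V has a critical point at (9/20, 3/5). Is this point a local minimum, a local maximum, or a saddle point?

saddle point

The Hessian of V is constant: H = [[-4, 8], [8, -6]].
det(H) = (-4)·(-6) − 8² = -40.
Since det(H) < 0, H is indefinite and the critical point is a saddle point.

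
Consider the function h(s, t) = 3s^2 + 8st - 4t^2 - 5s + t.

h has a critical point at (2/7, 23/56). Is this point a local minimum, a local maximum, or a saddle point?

saddle point

The Hessian of h is constant: H = [[6, 8], [8, -8]].
det(H) = 6·(-8) − 8² = -112.
Since det(H) < 0, H is indefinite and the critical point is a saddle point.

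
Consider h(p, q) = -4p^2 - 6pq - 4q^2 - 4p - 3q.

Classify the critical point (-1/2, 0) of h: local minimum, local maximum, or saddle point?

The Hessian of h is constant: H = [[-8, -6], [-6, -8]].
det(H) = (-8)·(-8) − (-6)² = 28.
det(H) > 0 and tr(H) = -16 < 0, so H is negative definite and the point is a local maximum.

local maximum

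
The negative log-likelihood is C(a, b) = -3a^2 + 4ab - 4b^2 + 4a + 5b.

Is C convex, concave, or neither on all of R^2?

concave

C is quadratic, so its Hessian is the constant matrix H = [[-6, 4], [4, -8]].
det(H) = 32, tr(H) = -14.
det(H) > 0 and tr(H) < 0, so H is negative definite everywhere: concave.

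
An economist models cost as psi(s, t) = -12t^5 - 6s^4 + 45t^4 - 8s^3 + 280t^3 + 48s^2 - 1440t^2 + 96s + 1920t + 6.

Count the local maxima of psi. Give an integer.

psi separates as a function of s plus a function of t, so ∇psi=0 decouples.
∂psi/∂s = -24(s - 2)(s + 1)(s + 2) = 0 at s ∈ {-2, -1, 2}; ∂psi/∂t = -60(t - 4)(t - 2)(t - 1)(t + 4) = 0 at t ∈ {-4, 1, 2, 4}.
The Hessian is diagonal: diag(psi_ss, psi_tt). Second derivatives: psi_ss(-2)=-96, psi_ss(-1)=72, psi_ss(2)=-288; psi_tt(-4)=14400, psi_tt(1)=-900, psi_tt(2)=720, psi_tt(4)=-2880.
Local maxima occur where both diagonal entries negative: (-2, 1), (-2, 4), (2, 1), (2, 4). Count: 4.

4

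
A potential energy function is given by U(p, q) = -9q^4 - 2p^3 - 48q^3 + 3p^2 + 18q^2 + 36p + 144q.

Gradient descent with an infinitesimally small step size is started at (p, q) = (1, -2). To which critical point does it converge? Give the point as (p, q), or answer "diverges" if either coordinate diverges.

U is separable, so gradient descent decouples: p follows -∂U/∂p, q follows -∂U/∂q.
∂U/∂p = -6(p - 3)(p + 2); at p=1 this is 36, so p decreases.
∂U/∂q = -36(q - 1)(q + 1)(q + 4); at q=-2 this is -216, so q increases.
p converges to its nearest critical value -2 (a local min of the p-part); q converges to -1. The iterate converges to (-2, -1).

(-2, -1)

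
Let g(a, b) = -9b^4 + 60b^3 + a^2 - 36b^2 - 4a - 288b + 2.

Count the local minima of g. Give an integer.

1

g separates as a function of a plus a function of b, so ∇g=0 decouples.
∂g/∂a = 2(a - 2) = 0 at a ∈ {2}; ∂g/∂b = -36(b - 4)(b - 2)(b + 1) = 0 at b ∈ {-1, 2, 4}.
The Hessian is diagonal: diag(g_aa, g_bb). Second derivatives: g_aa(2)=2; g_bb(-1)=-540, g_bb(2)=216, g_bb(4)=-360.
Local minima occur where both diagonal entries positive: (2, 2). Count: 1.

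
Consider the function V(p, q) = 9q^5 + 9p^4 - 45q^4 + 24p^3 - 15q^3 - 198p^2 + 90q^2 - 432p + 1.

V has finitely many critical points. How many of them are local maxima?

2

V separates as a function of p plus a function of q, so ∇V=0 decouples.
∂V/∂p = 36(p - 3)(p + 1)(p + 4) = 0 at p ∈ {-4, -1, 3}; ∂V/∂q = 45q(q - 4)(q - 1)(q + 1) = 0 at q ∈ {-1, 0, 1, 4}.
The Hessian is diagonal: diag(V_pp, V_qq). Second derivatives: V_pp(-4)=756, V_pp(-1)=-432, V_pp(3)=1008; V_qq(-1)=-450, V_qq(0)=180, V_qq(1)=-270, V_qq(4)=2700.
Local maxima occur where both diagonal entries negative: (-1, -1), (-1, 1). Count: 2.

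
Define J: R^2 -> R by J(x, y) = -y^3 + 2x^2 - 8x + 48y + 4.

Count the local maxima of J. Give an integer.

0

J separates as a function of x plus a function of y, so ∇J=0 decouples.
∂J/∂x = 4(x - 2) = 0 at x ∈ {2}; ∂J/∂y = -3(y - 4)(y + 4) = 0 at y ∈ {-4, 4}.
The Hessian is diagonal: diag(J_xx, J_yy). Second derivatives: J_xx(2)=4; J_yy(-4)=24, J_yy(4)=-24.
Local maxima occur where both diagonal entries negative: none. Count: 0.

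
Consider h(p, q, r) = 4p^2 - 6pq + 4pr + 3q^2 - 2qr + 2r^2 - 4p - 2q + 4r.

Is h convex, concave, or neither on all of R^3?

h is quadratic, so its Hessian is the constant matrix H = [[8, -6, 4], [-6, 6, -2], [4, -2, 4]].
Leading principal minors: 8, 12, 16.
All positive ⇒ H ≻ 0 ⇒ convex.

convex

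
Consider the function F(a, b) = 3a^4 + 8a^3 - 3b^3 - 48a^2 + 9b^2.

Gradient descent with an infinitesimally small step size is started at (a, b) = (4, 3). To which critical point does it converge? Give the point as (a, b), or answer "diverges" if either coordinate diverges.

F is separable, so gradient descent decouples: a follows -∂F/∂a, b follows -∂F/∂b.
∂F/∂a = 12a(a - 2)(a + 4); at a=4 this is 768, so a decreases.
∂F/∂b = -9b(b - 2); at b=3 this is -27, so b increases.
The b-coordinate has no critical point in that direction and runs off to infinity.

diverges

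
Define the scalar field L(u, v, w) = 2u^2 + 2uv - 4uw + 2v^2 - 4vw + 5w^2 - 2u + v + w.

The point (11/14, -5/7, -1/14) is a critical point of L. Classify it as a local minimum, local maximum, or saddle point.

local minimum

The Hessian is constant: H = [[4, 2, -4], [2, 4, -4], [-4, -4, 10]].
Leading principal minors: Δ₁ = 4, Δ₂ = 12, Δ₃ = 56.
All leading minors are positive, so H is positive definite: a local minimum.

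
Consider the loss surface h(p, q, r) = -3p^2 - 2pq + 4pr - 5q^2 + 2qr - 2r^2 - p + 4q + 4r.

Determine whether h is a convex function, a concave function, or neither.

h is quadratic, so its Hessian is the constant matrix H = [[-6, -2, 4], [-2, -10, 2], [4, 2, -4]].
Leading principal minors: -6, 56, -72.
Signs alternate −, +, − ⇒ H ≺ 0 ⇒ concave.

concave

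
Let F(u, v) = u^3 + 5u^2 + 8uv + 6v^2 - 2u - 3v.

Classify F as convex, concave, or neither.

neither

The term u^3 is cubic, so the Hessian is not constant.
∂²F/∂u² = 6u + 10, which takes both signs as u varies (negative for sufficiently negative u). A diagonal entry of the Hessian changing sign means the Hessian is neither positive- nor negative-semidefinite on all of R^2.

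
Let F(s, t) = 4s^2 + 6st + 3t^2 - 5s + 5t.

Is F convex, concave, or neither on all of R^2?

F is quadratic, so its Hessian is the constant matrix H = [[8, 6], [6, 6]].
det(H) = 12, tr(H) = 14.
det(H) > 0 and tr(H) > 0, so H is positive definite everywhere: convex.

convex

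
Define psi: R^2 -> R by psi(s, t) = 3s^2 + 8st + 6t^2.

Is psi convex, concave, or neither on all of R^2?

convex

psi is quadratic, so its Hessian is the constant matrix H = [[6, 8], [8, 12]].
det(H) = 8, tr(H) = 18.
det(H) > 0 and tr(H) > 0, so H is positive definite everywhere: convex.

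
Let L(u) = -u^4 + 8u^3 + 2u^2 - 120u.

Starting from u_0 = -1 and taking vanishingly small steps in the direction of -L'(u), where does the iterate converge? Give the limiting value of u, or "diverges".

3

L'(u) = -4(u - 5)(u - 3)(u + 2), so L'(-1) = -96.
Gradient descent moves in the -L' direction, i.e. u is increasing.
The nearest critical point in that direction is u = 3, where L'' = 40 > 0 (a local minimum). The iterate converges there.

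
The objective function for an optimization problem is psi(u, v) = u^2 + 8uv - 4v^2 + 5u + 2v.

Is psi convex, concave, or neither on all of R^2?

neither

psi is quadratic, so its Hessian is the constant matrix H = [[2, 8], [8, -8]].
det(H) = -80, tr(H) = -6.
det(H) < 0, so H is indefinite: neither convex nor concave.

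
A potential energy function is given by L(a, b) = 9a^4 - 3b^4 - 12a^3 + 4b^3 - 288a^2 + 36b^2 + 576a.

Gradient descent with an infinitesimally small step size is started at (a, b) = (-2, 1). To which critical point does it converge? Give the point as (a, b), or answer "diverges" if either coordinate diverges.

(-4, 0)

L is separable, so gradient descent decouples: a follows -∂L/∂a, b follows -∂L/∂b.
∂L/∂a = 36(a - 4)(a - 1)(a + 4); at a=-2 this is 1296, so a decreases.
∂L/∂b = -12b(b - 3)(b + 2); at b=1 this is 72, so b decreases.
a converges to its nearest critical value -4 (a local min of the a-part); b converges to 0. The iterate converges to (-4, 0).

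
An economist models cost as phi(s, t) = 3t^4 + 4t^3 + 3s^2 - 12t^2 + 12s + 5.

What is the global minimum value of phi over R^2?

phi(s,t) separates as P(s) + Q(t) + 5, so its minimum is min P + min Q + 5.
P'(s) = 6s + 12 vanishes at s ∈ {-2}; Q'(t) = 12t(t - 1)(t + 2) vanishes at t ∈ {-2, 0, 1}.
Local minima of P (where P''>0): P(-2)=-12. Local minima of Q: Q(-2)=-32, Q(1)=-5.
So the global minimum of phi is P(-2) + Q(-2) + 5 = -12 − 32 + 5 = -39, attained at (-2, -2).

-39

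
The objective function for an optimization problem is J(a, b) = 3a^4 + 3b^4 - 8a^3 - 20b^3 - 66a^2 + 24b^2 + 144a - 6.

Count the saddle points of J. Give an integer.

4

J separates as a function of a plus a function of b, so ∇J=0 decouples.
∂J/∂a = 12(a - 4)(a - 1)(a + 3) = 0 at a ∈ {-3, 1, 4}; ∂J/∂b = 12b(b - 4)(b - 1) = 0 at b ∈ {0, 1, 4}.
The Hessian is diagonal: diag(J_aa, J_bb). Second derivatives: J_aa(-3)=336, J_aa(1)=-144, J_aa(4)=252; J_bb(0)=48, J_bb(1)=-36, J_bb(4)=144.
Saddle points occur where the two diagonal entries have opposite signs: (-3, 1), (1, 0), (1, 4), (4, 1). Count: 4.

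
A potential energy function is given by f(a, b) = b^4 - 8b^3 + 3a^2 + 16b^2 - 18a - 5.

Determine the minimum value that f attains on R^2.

f(a,b) separates as P(a) + Q(b) − 5, so its minimum is min P + min Q − 5.
P'(a) = 6a - 18 vanishes at a ∈ {3}; Q'(b) = 4b(b - 4)(b - 2) vanishes at b ∈ {0, 2, 4}.
Local minima of P (where P''>0): P(3)=-27. Local minima of Q: Q(0)=0, Q(4)=0.
So the global minimum of f is P(3) + Q(0) − 5 = -27 + 0 − 5 = -32, attained at (3, 0).

-32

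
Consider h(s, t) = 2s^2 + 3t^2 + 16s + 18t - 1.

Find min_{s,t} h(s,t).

h(s,t) separates as P(s) + Q(t) − 1, so its minimum is min P + min Q − 1.
P'(s) = 4s + 16 vanishes at s ∈ {-4}; Q'(t) = 6(t + 3) vanishes at t ∈ {-3}.
Local minima of P (where P''>0): P(-4)=-32. Local minima of Q: Q(-3)=-27.
So the global minimum of h is P(-4) + Q(-3) − 1 = -32 − 27 − 1 = -60, attained at (-4, -3).

-60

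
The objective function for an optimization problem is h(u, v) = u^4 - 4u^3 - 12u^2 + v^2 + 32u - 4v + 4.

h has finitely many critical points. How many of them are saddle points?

h separates as a function of u plus a function of v, so ∇h=0 decouples.
∂h/∂u = 4(u - 4)(u - 1)(u + 2) = 0 at u ∈ {-2, 1, 4}; ∂h/∂v = 2(v - 2) = 0 at v ∈ {2}.
The Hessian is diagonal: diag(h_uu, h_vv). Second derivatives: h_uu(-2)=72, h_uu(1)=-36, h_uu(4)=72; h_vv(2)=2.
Saddle points occur where the two diagonal entries have opposite signs: (1, 2). Count: 1.

1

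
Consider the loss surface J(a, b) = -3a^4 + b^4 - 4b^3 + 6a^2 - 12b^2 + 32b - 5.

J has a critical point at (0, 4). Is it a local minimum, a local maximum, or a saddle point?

The mixed partial ∂²J/∂a∂b is 0, so the Hessian at any point is diag(J_aa, J_bb) = diag(12(-3a^2 + 1), 12(b^2 - 2b - 2)).
At (0, 4): H = diag(12, 72).
Both eigenvalues are positive, so H is positive definite: a local minimum.

local minimum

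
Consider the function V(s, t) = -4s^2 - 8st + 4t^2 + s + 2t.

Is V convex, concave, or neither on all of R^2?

V is quadratic, so its Hessian is the constant matrix H = [[-8, -8], [-8, 8]].
det(H) = -128, tr(H) = 0.
det(H) < 0, so H is indefinite: neither convex nor concave.

neither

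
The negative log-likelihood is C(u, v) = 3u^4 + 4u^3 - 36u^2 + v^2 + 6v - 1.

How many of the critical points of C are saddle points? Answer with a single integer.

C separates as a function of u plus a function of v, so ∇C=0 decouples.
∂C/∂u = 12u(u - 2)(u + 3) = 0 at u ∈ {-3, 0, 2}; ∂C/∂v = 2(v + 3) = 0 at v ∈ {-3}.
The Hessian is diagonal: diag(C_uu, C_vv). Second derivatives: C_uu(-3)=180, C_uu(0)=-72, C_uu(2)=120; C_vv(-3)=2.
Saddle points occur where the two diagonal entries have opposite signs: (0, -3). Count: 1.

1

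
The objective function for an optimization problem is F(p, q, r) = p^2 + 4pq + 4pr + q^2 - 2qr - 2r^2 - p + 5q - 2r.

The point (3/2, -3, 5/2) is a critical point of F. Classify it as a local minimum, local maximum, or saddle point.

saddle point

The Hessian is constant: H = [[2, 4, 4], [4, 2, -2], [4, -2, -4]].
Leading principal minors: Δ₁ = 2, Δ₂ = -12, Δ₃ = -56.
The minors fit neither the all-positive nor the alternating-sign pattern, so H is indefinite: a saddle point.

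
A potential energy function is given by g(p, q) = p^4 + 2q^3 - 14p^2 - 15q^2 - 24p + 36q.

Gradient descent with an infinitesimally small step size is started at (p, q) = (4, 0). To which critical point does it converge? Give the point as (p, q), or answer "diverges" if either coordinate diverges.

diverges

g is separable, so gradient descent decouples: p follows -∂g/∂p, q follows -∂g/∂q.
∂g/∂p = 4(p - 3)(p + 1)(p + 2); at p=4 this is 120, so p decreases.
∂g/∂q = 6(q - 3)(q - 2); at q=0 this is 36, so q decreases.
The q-coordinate has no critical point in that direction and runs off to infinity.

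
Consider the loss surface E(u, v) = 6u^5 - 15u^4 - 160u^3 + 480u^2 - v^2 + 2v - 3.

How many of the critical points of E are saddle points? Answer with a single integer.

E separates as a function of u plus a function of v, so ∇E=0 decouples.
∂E/∂u = 30u(u - 4)(u - 2)(u + 4) = 0 at u ∈ {-4, 0, 2, 4}; ∂E/∂v = -2(v - 1) = 0 at v ∈ {1}.
The Hessian is diagonal: diag(E_uu, E_vv). Second derivatives: E_uu(-4)=-5760, E_uu(0)=960, E_uu(2)=-720, E_uu(4)=1920; E_vv(1)=-2.
Saddle points occur where the two diagonal entries have opposite signs: (0, 1), (4, 1). Count: 2.

2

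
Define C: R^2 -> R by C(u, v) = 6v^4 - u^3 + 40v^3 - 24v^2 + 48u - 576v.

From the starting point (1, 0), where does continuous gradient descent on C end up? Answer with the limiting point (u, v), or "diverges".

(-4, 2)

C is separable, so gradient descent decouples: u follows -∂C/∂u, v follows -∂C/∂v.
∂C/∂u = -3(u - 4)(u + 4); at u=1 this is 45, so u decreases.
∂C/∂v = 24(v - 2)(v + 3)(v + 4); at v=0 this is -576, so v increases.
u converges to its nearest critical value -4 (a local min of the u-part); v converges to 2. The iterate converges to (-4, 2).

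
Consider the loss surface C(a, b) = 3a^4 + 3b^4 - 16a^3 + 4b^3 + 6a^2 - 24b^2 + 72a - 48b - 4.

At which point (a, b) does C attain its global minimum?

(-1, 2)

C(a,b) separates as P(a) + Q(b) − 4, so its minimum is min P + min Q − 4.
P'(a) = 12(a - 3)(a - 2)(a + 1) vanishes at a ∈ {-1, 2, 3}; Q'(b) = 12(b - 2)(b + 1)(b + 2) vanishes at b ∈ {-2, -1, 2}.
Local minima of P (where P''>0): P(-1)=-47, P(3)=81. Local minima of Q: Q(-2)=16, Q(2)=-112.
So the global minimum of C is P(-1) + Q(2) − 4 = -47 − 112 − 4 = -163, attained at (-1, 2).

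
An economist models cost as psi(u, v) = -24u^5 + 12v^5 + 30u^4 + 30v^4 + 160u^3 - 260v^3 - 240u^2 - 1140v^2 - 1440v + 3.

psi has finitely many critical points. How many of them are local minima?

psi separates as a function of u plus a function of v, so ∇psi=0 decouples.
∂psi/∂u = -120u(u - 2)(u - 1)(u + 2) = 0 at u ∈ {-2, 0, 1, 2}; ∂psi/∂v = 60(v - 4)(v + 1)(v + 2)(v + 3) = 0 at v ∈ {-3, -2, -1, 4}.
The Hessian is diagonal: diag(psi_uu, psi_vv). Second derivatives: psi_uu(-2)=2880, psi_uu(0)=-480, psi_uu(1)=360, psi_uu(2)=-960; psi_vv(-3)=-840, psi_vv(-2)=360, psi_vv(-1)=-600, psi_vv(4)=12600.
Local minima occur where both diagonal entries positive: (-2, -2), (-2, 4), (1, -2), (1, 4). Count: 4.

4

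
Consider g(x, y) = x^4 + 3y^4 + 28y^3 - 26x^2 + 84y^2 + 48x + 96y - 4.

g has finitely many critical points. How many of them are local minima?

4

g separates as a function of x plus a function of y, so ∇g=0 decouples.
∂g/∂x = 4(x - 3)(x - 1)(x + 4) = 0 at x ∈ {-4, 1, 3}; ∂g/∂y = 12(y + 1)(y + 2)(y + 4) = 0 at y ∈ {-4, -2, -1}.
The Hessian is diagonal: diag(g_xx, g_yy). Second derivatives: g_xx(-4)=140, g_xx(1)=-40, g_xx(3)=56; g_yy(-4)=72, g_yy(-2)=-24, g_yy(-1)=36.
Local minima occur where both diagonal entries positive: (-4, -4), (-4, -1), (3, -4), (3, -1). Count: 4.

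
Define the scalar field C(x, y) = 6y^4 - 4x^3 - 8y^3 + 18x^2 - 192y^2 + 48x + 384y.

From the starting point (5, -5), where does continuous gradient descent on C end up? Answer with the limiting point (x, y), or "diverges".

C is separable, so gradient descent decouples: x follows -∂C/∂x, y follows -∂C/∂y.
∂C/∂x = -12(x - 4)(x + 1); at x=5 this is -72, so x increases.
∂C/∂y = 24(y - 4)(y - 1)(y + 4); at y=-5 this is -1296, so y increases.
The x-coordinate has no critical point in that direction and runs off to infinity.

diverges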